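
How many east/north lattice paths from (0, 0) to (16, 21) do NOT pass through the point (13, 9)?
Number of paths = 12649448570

Total paths from (0, 0) to (16, 21): C(37, 16) = 12875774670. Paths through (13, 9): (paths (0, 0) → (13, 9)) × (paths (13, 9) → (16, 21)) = C(22, 13) · C(15, 3) = 497420 · 455 = 226326100. Avoidance count = 12875774670 − 226326100 = 12649448570.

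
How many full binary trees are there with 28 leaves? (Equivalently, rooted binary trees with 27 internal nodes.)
C_27 = 69533550916004

These full binary trees are counted by the Catalan number C_n = (1/(n + 1)) · C(2n, n). For n = 27: C_27 = (1/28) · C(54, 27) = 1946939425648112/28 = 69533550916004.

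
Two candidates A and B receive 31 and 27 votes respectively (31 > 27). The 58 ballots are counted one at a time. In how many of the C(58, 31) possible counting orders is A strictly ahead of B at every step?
Strict-lead orderings = 1810502068789568

Total orderings of the 58 votes with 31 for A: C(58, 31) = 26252279997448736. By the Bertrand ballot formula (Cycle Lemma / reflection principle), the number of orderings in which A is strictly ahead of B throughout is (p − q)/(p + q) · C(p + q, p) = (31 − 27)/(31 + 27) · 26252279997448736 = 1810502068789568.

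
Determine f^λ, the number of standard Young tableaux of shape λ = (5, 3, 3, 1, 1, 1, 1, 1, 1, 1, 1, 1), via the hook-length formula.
# SYT of shape (5, 3, 3, 1, 1, 1, 1, 1, 1, 1, 1, 1) = 3730650

Hook-length formula: f^λ = n! / Π hook(c), product over all cells c of the Young diagram. For λ = (5, 3, 3, 1, 1, 1, 1, 1, 1, 1, 1, 1), n = 20 boxes. Hook lengths by row (left-to-right, top-to-bottom): [16, 6, 5, 2, 1]; [13, 3, 2]; [12, 2, 1]; [9]; [8]; [7]; [6]; [5]; [4]; [3]; [2]; [1]. Product of hooks = 652138905600. So f^λ = 20! / 652138905600 = 2432902008176640000 / 652138905600 = 3730650.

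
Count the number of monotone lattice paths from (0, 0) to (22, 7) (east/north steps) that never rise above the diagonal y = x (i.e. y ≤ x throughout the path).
Number of paths = 1085760

By the reflection principle (André's argument), the number of monotone paths to (22, 7) with n ≤ m that never go above y = x is C(29, 22) − C(29, 23) = 1560780 − 475020 = 1085760.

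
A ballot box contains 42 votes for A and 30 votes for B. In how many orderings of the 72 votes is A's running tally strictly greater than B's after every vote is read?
Strict-lead orderings = 27384596126328843248

Total orderings of the 72 votes with 42 for A: C(72, 42) = 164307576757973059488. By the Bertrand ballot formula (Cycle Lemma / reflection principle), the number of orderings in which A is strictly ahead of B throughout is (p − q)/(p + q) · C(p + q, p) = (42 − 30)/(42 + 30) · 164307576757973059488 = 27384596126328843248.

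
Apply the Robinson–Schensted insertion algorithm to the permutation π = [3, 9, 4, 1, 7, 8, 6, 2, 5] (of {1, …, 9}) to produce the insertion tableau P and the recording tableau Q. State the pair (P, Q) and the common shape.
P = [1, 2, 5, 8] / [3, 4, 6] / [7] / [9];  Q = [1, 2, 5, 6] / [3, 7, 9] / [4] / [8];  common shape = (4, 3, 1, 1)

Row-insert the values π_1, π_2, … into P one at a time, bumping the leftmost entry strictly greater than the inserted value down to the next row. The recording tableau Q records, in position (i, j), the step at which that cell was added to P.
  Insert 3 (step 1): P = [3];  Q = [1]
  Insert 9 (step 2): P = [3, 9];  Q = [1, 2]
  Insert 4 (step 3): P = [3, 4] / [9];  Q = [1, 2] / [3]
  Insert 1 (step 4): P = [1, 4] / [3] / [9];  Q = [1, 2] / [3] / [4]
  Insert 7 (step 5): P = [1, 4, 7] / [3] / [9];  Q = [1, 2, 5] / [3] / [4]
  Insert 8 (step 6): P = [1, 4, 7, 8] / [3] / [9];  Q = [1, 2, 5, 6] / [3] / [4]
  Insert 6 (step 7): P = [1, 4, 6, 8] / [3, 7] / [9];  Q = [1, 2, 5, 6] / [3, 7] / [4]
  Insert 2 (step 8): P = [1, 2, 6, 8] / [3, 4] / [7] / [9];  Q = [1, 2, 5, 6] / [3, 7] / [4] / [8]
  Insert 5 (step 9): P = [1, 2, 5, 8] / [3, 4, 6] / [7] / [9];  Q = [1, 2, 5, 6] / [3, 7, 9] / [4] / [8]
Final shape: (4, 3, 1, 1).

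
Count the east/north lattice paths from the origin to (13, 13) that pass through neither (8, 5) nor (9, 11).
Number of paths = 6359966

Inclusion–exclusion. Total paths: C(26, 13) = 10400600. Through P₁: C(13, 8)·C(13, 5) = 1656369. Through P₂: C(20, 9)·C(6, 4) = 2519400. Since P₁ is strictly southwest of P₂, a monotone path through both must visit P₁ then P₂; paths through both = C(13, 8)·C(7, 1)·C(6, 4) = 135135. Avoid both = 10400600 − 1656369 − 2519400 + 135135 = 6359966.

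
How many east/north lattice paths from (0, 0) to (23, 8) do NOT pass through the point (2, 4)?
Number of paths = 7698975

Total paths from (0, 0) to (23, 8): C(31, 23) = 7888725. Paths through (2, 4): (paths (0, 0) → (2, 4)) × (paths (2, 4) → (23, 8)) = C(6, 2) · C(25, 21) = 15 · 12650 = 189750. Avoidance count = 7888725 − 189750 = 7698975.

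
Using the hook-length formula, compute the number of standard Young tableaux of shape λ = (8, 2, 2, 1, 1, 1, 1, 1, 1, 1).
# SYT of shape (8, 2, 2, 1, 1, 1, 1, 1, 1, 1) = 1217216

Hook-length formula: f^λ = n! / Π hook(c), product over all cells c of the Young diagram. For λ = (8, 2, 2, 1, 1, 1, 1, 1, 1, 1), n = 19 boxes. Hook lengths by row (left-to-right, top-to-bottom): [17, 9, 6, 5, 4, 3, 2, 1]; [10, 2]; [9, 1]; [7]; [6]; [5]; [4]; [3]; [2]; [1]. Product of hooks = 99937152000. So f^λ = 19! / 99937152000 = 121645100408832000 / 99937152000 = 1217216.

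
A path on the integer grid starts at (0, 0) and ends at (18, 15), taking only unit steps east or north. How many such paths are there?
Number of paths = 1037158320

A monotone lattice path from (0, 0) to (18, 15) consists of 18 east steps and 15 north steps in some order, so it is determined by which 18 of the 33 steps are east. The count is C(33, 18) = 1037158320.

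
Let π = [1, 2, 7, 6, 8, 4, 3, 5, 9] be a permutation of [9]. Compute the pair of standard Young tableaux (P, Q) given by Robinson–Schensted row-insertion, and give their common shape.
P = [1, 2, 3, 5, 9] / [4, 8] / [6] / [7];  Q = [1, 2, 3, 5, 9] / [4, 8] / [6] / [7];  common shape = (5, 2, 1, 1)

Row-insert the values π_1, π_2, … into P one at a time, bumping the leftmost entry strictly greater than the inserted value down to the next row. The recording tableau Q records, in position (i, j), the step at which that cell was added to P.
  Insert 1 (step 1): P = [1];  Q = [1]
  Insert 2 (step 2): P = [1, 2];  Q = [1, 2]
  Insert 7 (step 3): P = [1, 2, 7];  Q = [1, 2, 3]
  Insert 6 (step 4): P = [1, 2, 6] / [7];  Q = [1, 2, 3] / [4]
  Insert 8 (step 5): P = [1, 2, 6, 8] / [7];  Q = [1, 2, 3, 5] / [4]
  Insert 4 (step 6): P = [1, 2, 4, 8] / [6] / [7];  Q = [1, 2, 3, 5] / [4] / [6]
  Insert 3 (step 7): P = [1, 2, 3, 8] / [4] / [6] / [7];  Q = [1, 2, 3, 5] / [4] / [6] / [7]
  Insert 5 (step 8): P = [1, 2, 3, 5] / [4, 8] / [6] / [7];  Q = [1, 2, 3, 5] / [4, 8] / [6] / [7]
  Insert 9 (step 9): P = [1, 2, 3, 5, 9] / [4, 8] / [6] / [7];  Q = [1, 2, 3, 5, 9] / [4, 8] / [6] / [7]
Final shape: (5, 2, 1, 1).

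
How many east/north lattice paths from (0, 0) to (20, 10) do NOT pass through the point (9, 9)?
Number of paths = 29461575

Total paths from (0, 0) to (20, 10): C(30, 20) = 30045015. Paths through (9, 9): (paths (0, 0) → (9, 9)) × (paths (9, 9) → (20, 10)) = C(18, 9) · C(12, 11) = 48620 · 12 = 583440. Avoidance count = 30045015 − 583440 = 29461575.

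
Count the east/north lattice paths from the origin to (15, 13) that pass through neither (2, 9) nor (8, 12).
Number of paths = 36340460

Inclusion–exclusion. Total paths: C(28, 15) = 37442160. Through P₁: C(11, 2)·C(17, 13) = 130900. Through P₂: C(20, 8)·C(8, 7) = 1007760. Since P₁ is strictly southwest of P₂, a monotone path through both must visit P₁ then P₂; paths through both = C(11, 2)·C(9, 6)·C(8, 7) = 36960. Avoid both = 37442160 − 130900 − 1007760 + 36960 = 36340460.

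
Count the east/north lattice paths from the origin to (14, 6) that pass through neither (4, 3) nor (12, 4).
Number of paths = 19720

Inclusion–exclusion. Total paths: C(20, 14) = 38760. Through P₁: C(7, 4)·C(13, 10) = 10010. Through P₂: C(16, 12)·C(4, 2) = 10920. Since P₁ is strictly southwest of P₂, a monotone path through both must visit P₁ then P₂; paths through both = C(7, 4)·C(9, 8)·C(4, 2) = 1890. Avoid both = 38760 − 10010 − 10920 + 1890 = 19720.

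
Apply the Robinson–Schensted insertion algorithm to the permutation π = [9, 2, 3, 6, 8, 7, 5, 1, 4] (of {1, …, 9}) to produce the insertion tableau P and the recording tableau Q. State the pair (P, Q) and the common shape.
P = [1, 3, 4, 7] / [2, 5] / [6] / [8] / [9];  Q = [1, 3, 4, 5] / [2, 9] / [6] / [7] / [8];  common shape = (4, 2, 1, 1, 1)

Row-insert the values π_1, π_2, … into P one at a time, bumping the leftmost entry strictly greater than the inserted value down to the next row. The recording tableau Q records, in position (i, j), the step at which that cell was added to P.
  Insert 9 (step 1): P = [9];  Q = [1]
  Insert 2 (step 2): P = [2] / [9];  Q = [1] / [2]
  Insert 3 (step 3): P = [2, 3] / [9];  Q = [1, 3] / [2]
  Insert 6 (step 4): P = [2, 3, 6] / [9];  Q = [1, 3, 4] / [2]
  Insert 8 (step 5): P = [2, 3, 6, 8] / [9];  Q = [1, 3, 4, 5] / [2]
  Insert 7 (step 6): P = [2, 3, 6, 7] / [8] / [9];  Q = [1, 3, 4, 5] / [2] / [6]
  Insert 5 (step 7): P = [2, 3, 5, 7] / [6] / [8] / [9];  Q = [1, 3, 4, 5] / [2] / [6] / [7]
  Insert 1 (step 8): P = [1, 3, 5, 7] / [2] / [6] / [8] / [9];  Q = [1, 3, 4, 5] / [2] / [6] / [7] / [8]
  Insert 4 (step 9): P = [1, 3, 4, 7] / [2, 5] / [6] / [8] / [9];  Q = [1, 3, 4, 5] / [2, 9] / [6] / [7] / [8]
Final shape: (4, 2, 1, 1, 1).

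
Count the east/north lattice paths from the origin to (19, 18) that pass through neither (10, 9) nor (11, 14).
Number of paths = 11249163200

Inclusion–exclusion. Total paths: C(37, 19) = 17672631900. Through P₁: C(19, 10)·C(18, 9) = 4491418360. Through P₂: C(25, 11)·C(12, 8) = 2206413000. Since P₁ is strictly southwest of P₂, a monotone path through both must visit P₁ then P₂; paths through both = C(19, 10)·C(6, 1)·C(12, 8) = 274362660. Avoid both = 17672631900 − 4491418360 − 2206413000 + 274362660 = 11249163200.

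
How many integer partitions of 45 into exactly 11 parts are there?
p(45, 11 parts) = 7972

Partitions of n into exactly k parts are in bijection with partitions of n − k into at most k parts (subtract 1 from each part). So p(45, exactly 11) = p(34, parts ≤ 11). Computing via the recurrence p(m, j) = p(m, j−1) + p(m−j, j) gives 7972.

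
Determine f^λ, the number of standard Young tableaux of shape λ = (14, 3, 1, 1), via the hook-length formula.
# SYT of shape (14, 3, 1, 1) = 49248

Hook-length formula: f^λ = n! / Π hook(c), product over all cells c of the Young diagram. For λ = (14, 3, 1, 1), n = 19 boxes. Hook lengths by row (left-to-right, top-to-bottom): [17, 14, 13, 11, 10, 9, 8, 7, 6, 5, 4, 3, 2, 1]; [5, 2, 1]; [2]; [1]. Product of hooks = 2470051584000. So f^λ = 19! / 2470051584000 = 121645100408832000 / 2470051584000 = 49248.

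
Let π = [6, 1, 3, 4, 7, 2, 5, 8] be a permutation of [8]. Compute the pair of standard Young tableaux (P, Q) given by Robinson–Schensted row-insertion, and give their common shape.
P = [1, 2, 4, 5, 8] / [3, 7] / [6];  Q = [1, 3, 4, 5, 8] / [2, 7] / [6];  common shape = (5, 2, 1)

Row-insert the values π_1, π_2, … into P one at a time, bumping the leftmost entry strictly greater than the inserted value down to the next row. The recording tableau Q records, in position (i, j), the step at which that cell was added to P.
  Insert 6 (step 1): P = [6];  Q = [1]
  Insert 1 (step 2): P = [1] / [6];  Q = [1] / [2]
  Insert 3 (step 3): P = [1, 3] / [6];  Q = [1, 3] / [2]
  Insert 4 (step 4): P = [1, 3, 4] / [6];  Q = [1, 3, 4] / [2]
  Insert 7 (step 5): P = [1, 3, 4, 7] / [6];  Q = [1, 3, 4, 5] / [2]
  Insert 2 (step 6): P = [1, 2, 4, 7] / [3] / [6];  Q = [1, 3, 4, 5] / [2] / [6]
  Insert 5 (step 7): P = [1, 2, 4, 5] / [3, 7] / [6];  Q = [1, 3, 4, 5] / [2, 7] / [6]
  Insert 8 (step 8): P = [1, 2, 4, 5, 8] / [3, 7] / [6];  Q = [1, 3, 4, 5, 8] / [2, 7] / [6]
Final shape: (5, 2, 1).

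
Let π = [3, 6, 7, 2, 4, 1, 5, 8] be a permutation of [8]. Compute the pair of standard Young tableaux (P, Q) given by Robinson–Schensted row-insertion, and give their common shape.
P = [1, 4, 5, 8] / [2, 6, 7] / [3];  Q = [1, 2, 3, 8] / [4, 5, 7] / [6];  common shape = (4, 3, 1)

Row-insert the values π_1, π_2, … into P one at a time, bumping the leftmost entry strictly greater than the inserted value down to the next row. The recording tableau Q records, in position (i, j), the step at which that cell was added to P.
  Insert 3 (step 1): P = [3];  Q = [1]
  Insert 6 (step 2): P = [3, 6];  Q = [1, 2]
  Insert 7 (step 3): P = [3, 6, 7];  Q = [1, 2, 3]
  Insert 2 (step 4): P = [2, 6, 7] / [3];  Q = [1, 2, 3] / [4]
  Insert 4 (step 5): P = [2, 4, 7] / [3, 6];  Q = [1, 2, 3] / [4, 5]
  Insert 1 (step 6): P = [1, 4, 7] / [2, 6] / [3];  Q = [1, 2, 3] / [4, 5] / [6]
  Insert 5 (step 7): P = [1, 4, 5] / [2, 6, 7] / [3];  Q = [1, 2, 3] / [4, 5, 7] / [6]
  Insert 8 (step 8): P = [1, 4, 5, 8] / [2, 6, 7] / [3];  Q = [1, 2, 3, 8] / [4, 5, 7] / [6]
Final shape: (4, 3, 1).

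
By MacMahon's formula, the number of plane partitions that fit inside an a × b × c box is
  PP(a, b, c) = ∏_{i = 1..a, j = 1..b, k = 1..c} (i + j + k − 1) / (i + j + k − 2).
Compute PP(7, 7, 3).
PP(7, 7, 3) = 877262100

Evaluate the triple product over i = 1..7, j = 1..7, k = 1..3. The factors are (2/1) · (3/2) · (4/3) · (3/2) · (4/3) · (5/4) · (4/3) · (5/4) · … (147 factors total). The numerators and denominators telescope so the product is an integer; carrying out the multiplication exactly gives PP(7, 7, 3) = 877262100.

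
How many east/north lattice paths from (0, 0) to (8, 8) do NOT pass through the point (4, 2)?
Number of paths = 9720

Total paths from (0, 0) to (8, 8): C(16, 8) = 12870. Paths through (4, 2): (paths (0, 0) → (4, 2)) × (paths (4, 2) → (8, 8)) = C(6, 4) · C(10, 4) = 15 · 210 = 3150. Avoidance count = 12870 − 3150 = 9720.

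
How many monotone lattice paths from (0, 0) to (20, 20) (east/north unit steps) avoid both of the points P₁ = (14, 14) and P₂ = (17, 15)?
Number of paths = 78084436500

Inclusion–exclusion. Total paths: C(40, 20) = 137846528820. Through P₁: C(28, 14)·C(12, 6) = 37067738400. Through P₂: C(32, 17)·C(8, 3) = 31680472320. Since P₁ is strictly southwest of P₂, a monotone path through both must visit P₁ then P₂; paths through both = C(28, 14)·C(4, 3)·C(8, 3) = 8986118400. Avoid both = 137846528820 − 37067738400 − 31680472320 + 8986118400 = 78084436500.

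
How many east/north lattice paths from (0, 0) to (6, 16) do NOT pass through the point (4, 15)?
Number of paths = 62985

Total paths from (0, 0) to (6, 16): C(22, 6) = 74613. Paths through (4, 15): (paths (0, 0) → (4, 15)) × (paths (4, 15) → (6, 16)) = C(19, 4) · C(3, 2) = 3876 · 3 = 11628. Avoidance count = 74613 − 11628 = 62985.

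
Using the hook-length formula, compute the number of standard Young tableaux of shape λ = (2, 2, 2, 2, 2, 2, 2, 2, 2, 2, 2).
# SYT of shape (2, 2, 2, 2, 2, 2, 2, 2, 2, 2, 2) = 58786

Hook-length formula: f^λ = n! / Π hook(c), product over all cells c of the Young diagram. For λ = (2, 2, 2, 2, 2, 2, 2, 2, 2, 2, 2), n = 22 boxes. Hook lengths by row (left-to-right, top-to-bottom): [12, 11]; [11, 10]; [10, 9]; [9, 8]; [8, 7]; [7, 6]; [6, 5]; [5, 4]; [4, 3]; [3, 2]; [2, 1]. Product of hooks = 19120211066880000. So f^λ = 22! / 19120211066880000 = 1124000727777607680000 / 19120211066880000 = 58786.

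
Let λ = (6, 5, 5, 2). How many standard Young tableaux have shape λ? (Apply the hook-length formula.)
# SYT of shape (6, 5, 5, 2) = 2042040

Hook-length formula: f^λ = n! / Π hook(c), product over all cells c of the Young diagram. For λ = (6, 5, 5, 2), n = 18 boxes. Hook lengths by row (left-to-right, top-to-bottom): [9, 8, 6, 5, 4, 1]; [7, 6, 4, 3, 2]; [6, 5, 3, 2, 1]; [2, 1]. Product of hooks = 3135283200. So f^λ = 18! / 3135283200 = 6402373705728000 / 3135283200 = 2042040.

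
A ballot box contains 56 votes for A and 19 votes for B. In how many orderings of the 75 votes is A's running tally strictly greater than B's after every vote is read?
Strict-lead orderings = 141510552115622428

Total orderings of the 75 votes with 56 for A: C(75, 56) = 286845713747883300. By the Bertrand ballot formula (Cycle Lemma / reflection principle), the number of orderings in which A is strictly ahead of B throughout is (p − q)/(p + q) · C(p + q, p) = (56 − 19)/(56 + 19) · 286845713747883300 = 141510552115622428.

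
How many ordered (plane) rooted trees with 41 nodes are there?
C_40 = 2622127042276492108820

These ordered rooted trees are counted by the Catalan number C_n = (1/(n + 1)) · C(2n, n). For n = 40: C_40 = (1/41) · C(80, 40) = 107507208733336176461620/41 = 2622127042276492108820.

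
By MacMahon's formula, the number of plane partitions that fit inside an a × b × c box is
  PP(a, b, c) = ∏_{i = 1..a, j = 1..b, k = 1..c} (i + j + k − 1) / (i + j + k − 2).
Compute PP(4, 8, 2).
PP(4, 8, 2) = 70785

Evaluate the triple product over i = 1..4, j = 1..8, k = 1..2. The factors are (2/1) · (3/2) · (3/2) · (4/3) · (4/3) · (5/4) · (5/4) · (6/5) · … (64 factors total). The numerators and denominators telescope so the product is an integer; carrying out the multiplication exactly gives PP(4, 8, 2) = 70785.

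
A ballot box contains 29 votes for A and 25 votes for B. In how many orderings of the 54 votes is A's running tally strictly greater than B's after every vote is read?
Strict-lead orderings = 124680849918352

Total orderings of the 54 votes with 29 for A: C(54, 29) = 1683191473897752. By the Bertrand ballot formula (Cycle Lemma / reflection principle), the number of orderings in which A is strictly ahead of B throughout is (p − q)/(p + q) · C(p + q, p) = (29 − 25)/(29 + 25) · 1683191473897752 = 124680849918352.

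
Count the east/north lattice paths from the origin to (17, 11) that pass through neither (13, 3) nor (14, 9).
Number of paths = 13064280

Inclusion–exclusion. Total paths: C(28, 17) = 21474180. Through P₁: C(16, 13)·C(12, 4) = 277200. Through P₂: C(23, 14)·C(5, 3) = 8171900. Since P₁ is strictly southwest of P₂, a monotone path through both must visit P₁ then P₂; paths through both = C(16, 13)·C(7, 1)·C(5, 3) = 39200. Avoid both = 21474180 − 277200 − 8171900 + 39200 = 13064280.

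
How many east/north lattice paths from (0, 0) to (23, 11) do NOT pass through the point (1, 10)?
Number of paths = 286097507

Total paths from (0, 0) to (23, 11): C(34, 23) = 286097760. Paths through (1, 10): (paths (0, 0) → (1, 10)) × (paths (1, 10) → (23, 11)) = C(11, 1) · C(23, 22) = 11 · 23 = 253. Avoidance count = 286097760 − 253 = 286097507.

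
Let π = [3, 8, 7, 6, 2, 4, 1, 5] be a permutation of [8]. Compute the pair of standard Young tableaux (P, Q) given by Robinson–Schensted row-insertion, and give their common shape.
P = [1, 4, 5] / [2, 6] / [3] / [7] / [8];  Q = [1, 2, 8] / [3, 6] / [4] / [5] / [7];  common shape = (3, 2, 1, 1, 1)

Row-insert the values π_1, π_2, … into P one at a time, bumping the leftmost entry strictly greater than the inserted value down to the next row. The recording tableau Q records, in position (i, j), the step at which that cell was added to P.
  Insert 3 (step 1): P = [3];  Q = [1]
  Insert 8 (step 2): P = [3, 8];  Q = [1, 2]
  Insert 7 (step 3): P = [3, 7] / [8];  Q = [1, 2] / [3]
  Insert 6 (step 4): P = [3, 6] / [7] / [8];  Q = [1, 2] / [3] / [4]
  Insert 2 (step 5): P = [2, 6] / [3] / [7] / [8];  Q = [1, 2] / [3] / [4] / [5]
  Insert 4 (step 6): P = [2, 4] / [3, 6] / [7] / [8];  Q = [1, 2] / [3, 6] / [4] / [5]
  Insert 1 (step 7): P = [1, 4] / [2, 6] / [3] / [7] / [8];  Q = [1, 2] / [3, 6] / [4] / [5] / [7]
  Insert 5 (step 8): P = [1, 4, 5] / [2, 6] / [3] / [7] / [8];  Q = [1, 2, 8] / [3, 6] / [4] / [5] / [7]
Final shape: (3, 2, 1, 1, 1).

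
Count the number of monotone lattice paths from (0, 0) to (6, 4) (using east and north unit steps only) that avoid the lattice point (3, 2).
Number of paths = 110

Total paths from (0, 0) to (6, 4): C(10, 6) = 210. Paths through (3, 2): (paths (0, 0) → (3, 2)) × (paths (3, 2) → (6, 4)) = C(5, 3) · C(5, 3) = 10 · 10 = 100. Avoidance count = 210 − 100 = 110.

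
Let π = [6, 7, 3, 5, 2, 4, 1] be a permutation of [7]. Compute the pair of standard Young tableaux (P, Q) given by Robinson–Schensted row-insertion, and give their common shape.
P = [1, 4] / [2, 5] / [3, 7] / [6];  Q = [1, 2] / [3, 4] / [5, 6] / [7];  common shape = (2, 2, 2, 1)

Row-insert the values π_1, π_2, … into P one at a time, bumping the leftmost entry strictly greater than the inserted value down to the next row. The recording tableau Q records, in position (i, j), the step at which that cell was added to P.
  Insert 6 (step 1): P = [6];  Q = [1]
  Insert 7 (step 2): P = [6, 7];  Q = [1, 2]
  Insert 3 (step 3): P = [3, 7] / [6];  Q = [1, 2] / [3]
  Insert 5 (step 4): P = [3, 5] / [6, 7];  Q = [1, 2] / [3, 4]
  Insert 2 (step 5): P = [2, 5] / [3, 7] / [6];  Q = [1, 2] / [3, 4] / [5]
  Insert 4 (step 6): P = [2, 4] / [3, 5] / [6, 7];  Q = [1, 2] / [3, 4] / [5, 6]
  Insert 1 (step 7): P = [1, 4] / [2, 5] / [3, 7] / [6];  Q = [1, 2] / [3, 4] / [5, 6] / [7]
Final shape: (2, 2, 2, 1).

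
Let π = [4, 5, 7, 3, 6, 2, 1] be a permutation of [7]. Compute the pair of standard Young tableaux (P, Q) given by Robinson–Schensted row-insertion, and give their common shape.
P = [1, 5, 6] / [2, 7] / [3] / [4];  Q = [1, 2, 3] / [4, 5] / [6] / [7];  common shape = (3, 2, 1, 1)

Row-insert the values π_1, π_2, … into P one at a time, bumping the leftmost entry strictly greater than the inserted value down to the next row. The recording tableau Q records, in position (i, j), the step at which that cell was added to P.
  Insert 4 (step 1): P = [4];  Q = [1]
  Insert 5 (step 2): P = [4, 5];  Q = [1, 2]
  Insert 7 (step 3): P = [4, 5, 7];  Q = [1, 2, 3]
  Insert 3 (step 4): P = [3, 5, 7] / [4];  Q = [1, 2, 3] / [4]
  Insert 6 (step 5): P = [3, 5, 6] / [4, 7];  Q = [1, 2, 3] / [4, 5]
  Insert 2 (step 6): P = [2, 5, 6] / [3, 7] / [4];  Q = [1, 2, 3] / [4, 5] / [6]
  Insert 1 (step 7): P = [1, 5, 6] / [2, 7] / [3] / [4];  Q = [1, 2, 3] / [4, 5] / [6] / [7]
Final shape: (3, 2, 1, 1).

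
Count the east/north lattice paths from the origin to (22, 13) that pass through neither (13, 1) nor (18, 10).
Number of paths = 1013894910

Inclusion–exclusion. Total paths: C(35, 22) = 1476337800. Through P₁: C(14, 13)·C(21, 9) = 4115020. Through P₂: C(28, 18)·C(7, 4) = 459308850. Since P₁ is strictly southwest of P₂, a monotone path through both must visit P₁ then P₂; paths through both = C(14, 13)·C(14, 5)·C(7, 4) = 980980. Avoid both = 1476337800 − 4115020 − 459308850 + 980980 = 1013894910.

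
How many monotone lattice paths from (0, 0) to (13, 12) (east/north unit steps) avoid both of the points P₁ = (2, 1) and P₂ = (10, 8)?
Number of paths = 2228149

Inclusion–exclusion. Total paths: C(25, 13) = 5200300. Through P₁: C(3, 2)·C(22, 11) = 2116296. Through P₂: C(18, 10)·C(7, 3) = 1531530. Since P₁ is strictly southwest of P₂, a monotone path through both must visit P₁ then P₂; paths through both = C(3, 2)·C(15, 8)·C(7, 3) = 675675. Avoid both = 5200300 − 2116296 − 1531530 + 675675 = 2228149.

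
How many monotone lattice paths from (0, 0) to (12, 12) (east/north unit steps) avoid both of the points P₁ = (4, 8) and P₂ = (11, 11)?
Number of paths = 1167067

Inclusion–exclusion. Total paths: C(24, 12) = 2704156. Through P₁: C(12, 4)·C(12, 8) = 245025. Through P₂: C(22, 11)·C(2, 1) = 1410864. Since P₁ is strictly southwest of P₂, a monotone path through both must visit P₁ then P₂; paths through both = C(12, 4)·C(10, 7)·C(2, 1) = 118800. Avoid both = 2704156 − 245025 − 1410864 + 118800 = 1167067.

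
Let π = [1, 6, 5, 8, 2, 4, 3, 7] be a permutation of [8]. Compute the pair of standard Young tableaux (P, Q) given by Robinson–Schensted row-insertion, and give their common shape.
P = [1, 2, 3, 7] / [4, 8] / [5] / [6];  Q = [1, 2, 4, 8] / [3, 6] / [5] / [7];  common shape = (4, 2, 1, 1)

Row-insert the values π_1, π_2, … into P one at a time, bumping the leftmost entry strictly greater than the inserted value down to the next row. The recording tableau Q records, in position (i, j), the step at which that cell was added to P.
  Insert 1 (step 1): P = [1];  Q = [1]
  Insert 6 (step 2): P = [1, 6];  Q = [1, 2]
  Insert 5 (step 3): P = [1, 5] / [6];  Q = [1, 2] / [3]
  Insert 8 (step 4): P = [1, 5, 8] / [6];  Q = [1, 2, 4] / [3]
  Insert 2 (step 5): P = [1, 2, 8] / [5] / [6];  Q = [1, 2, 4] / [3] / [5]
  Insert 4 (step 6): P = [1, 2, 4] / [5, 8] / [6];  Q = [1, 2, 4] / [3, 6] / [5]
  Insert 3 (step 7): P = [1, 2, 3] / [4, 8] / [5] / [6];  Q = [1, 2, 4] / [3, 6] / [5] / [7]
  Insert 7 (step 8): P = [1, 2, 3, 7] / [4, 8] / [5] / [6];  Q = [1, 2, 4, 8] / [3, 6] / [5] / [7]
Final shape: (4, 2, 1, 1).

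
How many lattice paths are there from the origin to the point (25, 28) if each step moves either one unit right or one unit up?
Number of paths = 903936161908052

A monotone lattice path from (0, 0) to (25, 28) consists of 25 east steps and 28 north steps in some order, so it is determined by which 25 of the 53 steps are east. The count is C(53, 25) = 903936161908052.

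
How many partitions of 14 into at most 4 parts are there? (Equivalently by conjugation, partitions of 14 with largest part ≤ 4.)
p(14, parts ≤ 4) = 47

Partitions of 14 with all parts ≤ 4: 4+4+4+2, 4+4+4+1+1, 4+4+3+3, 4+4+3+2+1, 4+4+3+1+1+1, 4+4+2+2+2, 4+4+2+2+1+1, 4+4+2+1+1+1+1, 4+4+1+1+1+1+1+1, 4+3+3+3+1, 4+3+3+2+2, 4+3+3+2+1+1, 4+3+3+1+1+1+1, 4+3+2+2+2+1, 4+3+2+2+1+1+1, 4+3+2+1+1+1+1+1, 4+3+1+1+1+1+1+1+1, 4+2+2+2+2+2, 4+2+2+2+2+1+1, 4+2+2+2+1+1+1+1, 4+2+2+1+1+1+1+1+1, 4+2+1+1+1+1+1+1+1+1, 4+1+1+1+1+1+1+1+1+1+1, 3+3+3+3+2, 3+3+3+3+1+1, 3+3+3+2+2+1, 3+3+3+2+1+1+1, 3+3+3+1+1+1+1+1, 3+3+2+2+2+2, 3+3+2+2+2+1+1, … (47 total). Count = 47.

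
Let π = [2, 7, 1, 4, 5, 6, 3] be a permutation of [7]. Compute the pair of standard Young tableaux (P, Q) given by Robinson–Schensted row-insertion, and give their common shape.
P = [1, 3, 5, 6] / [2, 4] / [7];  Q = [1, 2, 5, 6] / [3, 4] / [7];  common shape = (4, 2, 1)

Row-insert the values π_1, π_2, … into P one at a time, bumping the leftmost entry strictly greater than the inserted value down to the next row. The recording tableau Q records, in position (i, j), the step at which that cell was added to P.
  Insert 2 (step 1): P = [2];  Q = [1]
  Insert 7 (step 2): P = [2, 7];  Q = [1, 2]
  Insert 1 (step 3): P = [1, 7] / [2];  Q = [1, 2] / [3]
  Insert 4 (step 4): P = [1, 4] / [2, 7];  Q = [1, 2] / [3, 4]
  Insert 5 (step 5): P = [1, 4, 5] / [2, 7];  Q = [1, 2, 5] / [3, 4]
  Insert 6 (step 6): P = [1, 4, 5, 6] / [2, 7];  Q = [1, 2, 5, 6] / [3, 4]
  Insert 3 (step 7): P = [1, 3, 5, 6] / [2, 4] / [7];  Q = [1, 2, 5, 6] / [3, 4] / [7]
Final shape: (4, 2, 1).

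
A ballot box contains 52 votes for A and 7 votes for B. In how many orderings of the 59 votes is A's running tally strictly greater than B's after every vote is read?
Strict-lead orderings = 260198730

Total orderings of the 59 votes with 52 for A: C(59, 52) = 341149446. By the Bertrand ballot formula (Cycle Lemma / reflection principle), the number of orderings in which A is strictly ahead of B throughout is (p − q)/(p + q) · C(p + q, p) = (52 − 7)/(52 + 7) · 341149446 = 260198730.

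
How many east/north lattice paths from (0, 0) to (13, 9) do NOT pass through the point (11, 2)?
Number of paths = 494612

Total paths from (0, 0) to (13, 9): C(22, 13) = 497420. Paths through (11, 2): (paths (0, 0) → (11, 2)) × (paths (11, 2) → (13, 9)) = C(13, 11) · C(9, 2) = 78 · 36 = 2808. Avoidance count = 497420 − 2808 = 494612.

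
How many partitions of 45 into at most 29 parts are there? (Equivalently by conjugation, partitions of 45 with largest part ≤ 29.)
p(45, parts ≤ 29) = 88450

Use the recurrence p(n, m) = p(n, m−1) + p(n−m, m): either the largest part is < m (count p(n, m−1)) or the largest part is exactly m (remove one copy of m, count p(n−m, m)). With p(0, ·) = 1 this gives p(45, parts ≤ 29) = 88450. (By conjugating Young diagrams, this also counts partitions of 45 into at most 29 parts.)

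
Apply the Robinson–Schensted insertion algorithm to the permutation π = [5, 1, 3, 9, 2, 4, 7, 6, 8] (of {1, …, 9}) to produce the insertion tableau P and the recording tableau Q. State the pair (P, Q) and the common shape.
P = [1, 2, 4, 6, 8] / [3, 7] / [5, 9];  Q = [1, 3, 4, 7, 9] / [2, 6] / [5, 8];  common shape = (5, 2, 2)

Row-insert the values π_1, π_2, … into P one at a time, bumping the leftmost entry strictly greater than the inserted value down to the next row. The recording tableau Q records, in position (i, j), the step at which that cell was added to P.
  Insert 5 (step 1): P = [5];  Q = [1]
  Insert 1 (step 2): P = [1] / [5];  Q = [1] / [2]
  Insert 3 (step 3): P = [1, 3] / [5];  Q = [1, 3] / [2]
  Insert 9 (step 4): P = [1, 3, 9] / [5];  Q = [1, 3, 4] / [2]
  Insert 2 (step 5): P = [1, 2, 9] / [3] / [5];  Q = [1, 3, 4] / [2] / [5]
  Insert 4 (step 6): P = [1, 2, 4] / [3, 9] / [5];  Q = [1, 3, 4] / [2, 6] / [5]
  Insert 7 (step 7): P = [1, 2, 4, 7] / [3, 9] / [5];  Q = [1, 3, 4, 7] / [2, 6] / [5]
  Insert 6 (step 8): P = [1, 2, 4, 6] / [3, 7] / [5, 9];  Q = [1, 3, 4, 7] / [2, 6] / [5, 8]
  Insert 8 (step 9): P = [1, 2, 4, 6, 8] / [3, 7] / [5, 9];  Q = [1, 3, 4, 7, 9] / [2, 6] / [5, 8]
Final shape: (5, 2, 2).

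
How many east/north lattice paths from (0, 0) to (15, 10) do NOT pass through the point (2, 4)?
Number of paths = 2861780

Total paths from (0, 0) to (15, 10): C(25, 15) = 3268760. Paths through (2, 4): (paths (0, 0) → (2, 4)) × (paths (2, 4) → (15, 10)) = C(6, 2) · C(19, 13) = 15 · 27132 = 406980. Avoidance count = 3268760 − 406980 = 2861780.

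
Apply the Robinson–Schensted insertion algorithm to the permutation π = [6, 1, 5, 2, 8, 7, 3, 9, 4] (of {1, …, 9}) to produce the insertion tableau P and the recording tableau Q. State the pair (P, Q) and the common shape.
P = [1, 2, 3, 4] / [5, 7, 9] / [6, 8];  Q = [1, 3, 5, 8] / [2, 6, 9] / [4, 7];  common shape = (4, 3, 2)

Row-insert the values π_1, π_2, … into P one at a time, bumping the leftmost entry strictly greater than the inserted value down to the next row. The recording tableau Q records, in position (i, j), the step at which that cell was added to P.
  Insert 6 (step 1): P = [6];  Q = [1]
  Insert 1 (step 2): P = [1] / [6];  Q = [1] / [2]
  Insert 5 (step 3): P = [1, 5] / [6];  Q = [1, 3] / [2]
  Insert 2 (step 4): P = [1, 2] / [5] / [6];  Q = [1, 3] / [2] / [4]
  Insert 8 (step 5): P = [1, 2, 8] / [5] / [6];  Q = [1, 3, 5] / [2] / [4]
  Insert 7 (step 6): P = [1, 2, 7] / [5, 8] / [6];  Q = [1, 3, 5] / [2, 6] / [4]
  Insert 3 (step 7): P = [1, 2, 3] / [5, 7] / [6, 8];  Q = [1, 3, 5] / [2, 6] / [4, 7]
  Insert 9 (step 8): P = [1, 2, 3, 9] / [5, 7] / [6, 8];  Q = [1, 3, 5, 8] / [2, 6] / [4, 7]
  Insert 4 (step 9): P = [1, 2, 3, 4] / [5, 7, 9] / [6, 8];  Q = [1, 3, 5, 8] / [2, 6, 9] / [4, 7]
Final shape: (4, 3, 2).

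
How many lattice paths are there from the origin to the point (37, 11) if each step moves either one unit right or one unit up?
Number of paths = 22595200368

A monotone lattice path from (0, 0) to (37, 11) consists of 37 east steps and 11 north steps in some order, so it is determined by which 37 of the 48 steps are east. The count is C(48, 37) = 22595200368.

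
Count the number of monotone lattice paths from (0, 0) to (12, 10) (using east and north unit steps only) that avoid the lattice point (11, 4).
Number of paths = 637091

Total paths from (0, 0) to (12, 10): C(22, 12) = 646646. Paths through (11, 4): (paths (0, 0) → (11, 4)) × (paths (11, 4) → (12, 10)) = C(15, 11) · C(7, 1) = 1365 · 7 = 9555. Avoidance count = 646646 − 9555 = 637091.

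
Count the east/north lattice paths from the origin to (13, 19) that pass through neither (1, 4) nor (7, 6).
Number of paths = 217694268

Inclusion–exclusion. Total paths: C(32, 13) = 347373600. Through P₁: C(5, 1)·C(27, 12) = 86919300. Through P₂: C(13, 7)·C(19, 6) = 46558512. Since P₁ is strictly southwest of P₂, a monotone path through both must visit P₁ then P₂; paths through both = C(5, 1)·C(8, 6)·C(19, 6) = 3798480. Avoid both = 347373600 − 86919300 − 46558512 + 3798480 = 217694268.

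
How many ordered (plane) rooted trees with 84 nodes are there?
C_83 = 68854441132780194707888052034668647142985206100

These ordered rooted trees are counted by the Catalan number C_n = (1/(n + 1)) · C(2n, n). For n = 83: C_83 = (1/84) · C(166, 83) = 5783773055153536355462596370912166360010757312400/84 = 68854441132780194707888052034668647142985206100.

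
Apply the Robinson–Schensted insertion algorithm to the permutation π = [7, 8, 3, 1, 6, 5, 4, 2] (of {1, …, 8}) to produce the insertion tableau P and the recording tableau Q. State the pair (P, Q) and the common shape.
P = [1, 2] / [3, 4] / [5, 8] / [6] / [7];  Q = [1, 2] / [3, 5] / [4, 6] / [7] / [8];  common shape = (2, 2, 2, 1, 1)

Row-insert the values π_1, π_2, … into P one at a time, bumping the leftmost entry strictly greater than the inserted value down to the next row. The recording tableau Q records, in position (i, j), the step at which that cell was added to P.
  Insert 7 (step 1): P = [7];  Q = [1]
  Insert 8 (step 2): P = [7, 8];  Q = [1, 2]
  Insert 3 (step 3): P = [3, 8] / [7];  Q = [1, 2] / [3]
  Insert 1 (step 4): P = [1, 8] / [3] / [7];  Q = [1, 2] / [3] / [4]
  Insert 6 (step 5): P = [1, 6] / [3, 8] / [7];  Q = [1, 2] / [3, 5] / [4]
  Insert 5 (step 6): P = [1, 5] / [3, 6] / [7, 8];  Q = [1, 2] / [3, 5] / [4, 6]
  Insert 4 (step 7): P = [1, 4] / [3, 5] / [6, 8] / [7];  Q = [1, 2] / [3, 5] / [4, 6] / [7]
  Insert 2 (step 8): P = [1, 2] / [3, 4] / [5, 8] / [6] / [7];  Q = [1, 2] / [3, 5] / [4, 6] / [7] / [8]
Final shape: (2, 2, 2, 1, 1).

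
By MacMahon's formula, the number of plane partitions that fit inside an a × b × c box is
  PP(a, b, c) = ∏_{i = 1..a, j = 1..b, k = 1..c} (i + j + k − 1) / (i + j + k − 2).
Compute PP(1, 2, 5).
PP(1, 2, 5) = 21

Evaluate the triple product over i = 1..1, j = 1..2, k = 1..5. The factors are (2/1) · (3/2) · (4/3) · (5/4) · (6/5) · (3/2) · (4/3) · (5/4) · … (10 factors total). The numerators and denominators telescope so the product is an integer; carrying out the multiplication exactly gives PP(1, 2, 5) = 21.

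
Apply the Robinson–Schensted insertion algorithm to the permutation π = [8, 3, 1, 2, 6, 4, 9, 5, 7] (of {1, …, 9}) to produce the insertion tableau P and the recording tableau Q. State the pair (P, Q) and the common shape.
P = [1, 2, 4, 5, 7] / [3, 6, 9] / [8];  Q = [1, 4, 5, 7, 9] / [2, 6, 8] / [3];  common shape = (5, 3, 1)

Row-insert the values π_1, π_2, … into P one at a time, bumping the leftmost entry strictly greater than the inserted value down to the next row. The recording tableau Q records, in position (i, j), the step at which that cell was added to P.
  Insert 8 (step 1): P = [8];  Q = [1]
  Insert 3 (step 2): P = [3] / [8];  Q = [1] / [2]
  Insert 1 (step 3): P = [1] / [3] / [8];  Q = [1] / [2] / [3]
  Insert 2 (step 4): P = [1, 2] / [3] / [8];  Q = [1, 4] / [2] / [3]
  Insert 6 (step 5): P = [1, 2, 6] / [3] / [8];  Q = [1, 4, 5] / [2] / [3]
  Insert 4 (step 6): P = [1, 2, 4] / [3, 6] / [8];  Q = [1, 4, 5] / [2, 6] / [3]
  Insert 9 (step 7): P = [1, 2, 4, 9] / [3, 6] / [8];  Q = [1, 4, 5, 7] / [2, 6] / [3]
  Insert 5 (step 8): P = [1, 2, 4, 5] / [3, 6, 9] / [8];  Q = [1, 4, 5, 7] / [2, 6, 8] / [3]
  Insert 7 (step 9): P = [1, 2, 4, 5, 7] / [3, 6, 9] / [8];  Q = [1, 4, 5, 7, 9] / [2, 6, 8] / [3]
Final shape: (5, 3, 1).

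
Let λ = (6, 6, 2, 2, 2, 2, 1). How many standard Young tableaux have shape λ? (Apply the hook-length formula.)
# SYT of shape (6, 6, 2, 2, 2, 2, 1) = 172830840

Hook-length formula: f^λ = n! / Π hook(c), product over all cells c of the Young diagram. For λ = (6, 6, 2, 2, 2, 2, 1), n = 21 boxes. Hook lengths by row (left-to-right, top-to-bottom): [12, 10, 5, 4, 3, 2]; [11, 9, 4, 3, 2, 1]; [6, 4]; [5, 3]; [4, 2]; [3, 1]; [1]. Product of hooks = 295612416000. So f^λ = 21! / 295612416000 = 51090942171709440000 / 295612416000 = 172830840.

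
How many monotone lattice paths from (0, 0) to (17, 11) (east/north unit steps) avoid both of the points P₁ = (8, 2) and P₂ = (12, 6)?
Number of paths = 15401952

Inclusion–exclusion. Total paths: C(28, 17) = 21474180. Through P₁: C(10, 8)·C(18, 9) = 2187900. Through P₂: C(18, 12)·C(10, 5) = 4678128. Since P₁ is strictly southwest of P₂, a monotone path through both must visit P₁ then P₂; paths through both = C(10, 8)·C(8, 4)·C(10, 5) = 793800. Avoid both = 21474180 − 2187900 − 4678128 + 793800 = 15401952.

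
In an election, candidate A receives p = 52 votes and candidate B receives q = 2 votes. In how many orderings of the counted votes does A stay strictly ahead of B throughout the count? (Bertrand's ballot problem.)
Strict-lead orderings = 1325

Total orderings of the 54 votes with 52 for A: C(54, 52) = 1431. By the Bertrand ballot formula (Cycle Lemma / reflection principle), the number of orderings in which A is strictly ahead of B throughout is (p − q)/(p + q) · C(p + q, p) = (52 − 2)/(52 + 2) · 1431 = 1325.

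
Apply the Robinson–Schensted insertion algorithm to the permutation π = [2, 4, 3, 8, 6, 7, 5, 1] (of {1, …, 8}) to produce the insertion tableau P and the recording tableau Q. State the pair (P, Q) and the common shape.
P = [1, 3, 5, 7] / [2, 6] / [4] / [8];  Q = [1, 2, 4, 6] / [3, 5] / [7] / [8];  common shape = (4, 2, 1, 1)

Row-insert the values π_1, π_2, … into P one at a time, bumping the leftmost entry strictly greater than the inserted value down to the next row. The recording tableau Q records, in position (i, j), the step at which that cell was added to P.
  Insert 2 (step 1): P = [2];  Q = [1]
  Insert 4 (step 2): P = [2, 4];  Q = [1, 2]
  Insert 3 (step 3): P = [2, 3] / [4];  Q = [1, 2] / [3]
  Insert 8 (step 4): P = [2, 3, 8] / [4];  Q = [1, 2, 4] / [3]
  Insert 6 (step 5): P = [2, 3, 6] / [4, 8];  Q = [1, 2, 4] / [3, 5]
  Insert 7 (step 6): P = [2, 3, 6, 7] / [4, 8];  Q = [1, 2, 4, 6] / [3, 5]
  Insert 5 (step 7): P = [2, 3, 5, 7] / [4, 6] / [8];  Q = [1, 2, 4, 6] / [3, 5] / [7]
  Insert 1 (step 8): P = [1, 3, 5, 7] / [2, 6] / [4] / [8];  Q = [1, 2, 4, 6] / [3, 5] / [7] / [8]
Final shape: (4, 2, 1, 1).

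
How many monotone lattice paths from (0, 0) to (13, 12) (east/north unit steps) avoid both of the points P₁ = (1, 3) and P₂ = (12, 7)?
Number of paths = 3755012

Inclusion–exclusion. Total paths: C(25, 13) = 5200300. Through P₁: C(4, 1)·C(21, 12) = 1175720. Through P₂: C(19, 12)·C(6, 1) = 302328. Since P₁ is strictly southwest of P₂, a monotone path through both must visit P₁ then P₂; paths through both = C(4, 1)·C(15, 11)·C(6, 1) = 32760. Avoid both = 5200300 − 1175720 − 302328 + 32760 = 3755012.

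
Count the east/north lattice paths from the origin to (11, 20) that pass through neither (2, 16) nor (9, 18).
Number of paths = 56475018

Inclusion–exclusion. Total paths: C(31, 11) = 84672315. Through P₁: C(18, 2)·C(13, 9) = 109395. Through P₂: C(27, 9)·C(4, 2) = 28120950. Since P₁ is strictly southwest of P₂, a monotone path through both must visit P₁ then P₂; paths through both = C(18, 2)·C(9, 7)·C(4, 2) = 33048. Avoid both = 84672315 − 109395 − 28120950 + 33048 = 56475018.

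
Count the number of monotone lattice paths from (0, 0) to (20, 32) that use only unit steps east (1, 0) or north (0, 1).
Number of paths = 125994627894135

A monotone lattice path from (0, 0) to (20, 32) consists of 20 east steps and 32 north steps in some order, so it is determined by which 20 of the 52 steps are east. The count is C(52, 20) = 125994627894135.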